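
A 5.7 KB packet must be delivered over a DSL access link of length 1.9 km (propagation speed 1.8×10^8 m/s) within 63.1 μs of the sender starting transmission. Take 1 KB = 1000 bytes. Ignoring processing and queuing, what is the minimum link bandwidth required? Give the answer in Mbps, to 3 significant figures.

868 Mbps

L = 45600 bits.
Propagation delay = 1900 / 180000000 = 10.5556 μs.
Transmission budget = 63.1 − 10.5556 = 52.5444 μs.
R ≥ L / t_tx = 45600 bits / 5.25444e-05 s = 868 Mbps.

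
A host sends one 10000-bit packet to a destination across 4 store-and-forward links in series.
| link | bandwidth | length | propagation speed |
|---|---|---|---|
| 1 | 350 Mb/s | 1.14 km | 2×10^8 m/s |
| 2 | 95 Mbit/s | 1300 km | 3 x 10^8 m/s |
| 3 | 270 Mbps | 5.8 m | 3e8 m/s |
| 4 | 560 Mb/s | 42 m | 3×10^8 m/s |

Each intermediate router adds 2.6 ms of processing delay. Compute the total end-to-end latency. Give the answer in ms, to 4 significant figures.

12.33 ms

Transmission delays (L/R per hop): 0.0285714, 0.105263, 0.037037, 0.0178571 ms; sum = 0.188729 ms.
Propagation delays (d/s per hop): 0.0057, 4.33333, 1.93333e-05, 0.00014 ms; sum = 4.33919 ms.
Processing at 3 router(s): 3 × 2.6 ms = 7.8 ms.
End-to-end = 12.33 ms.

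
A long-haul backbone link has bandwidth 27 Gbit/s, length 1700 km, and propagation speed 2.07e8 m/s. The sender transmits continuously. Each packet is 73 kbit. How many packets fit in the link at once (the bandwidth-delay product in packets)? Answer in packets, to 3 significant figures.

3040 packets

Propagation delay = 1700000 / 2.07e+08 = 0.00821256 s.
BDP = R × t_prop = 27000000000 × 0.00821256 = 221739000 bits.
In packets of 73000 bits: 3040 packets.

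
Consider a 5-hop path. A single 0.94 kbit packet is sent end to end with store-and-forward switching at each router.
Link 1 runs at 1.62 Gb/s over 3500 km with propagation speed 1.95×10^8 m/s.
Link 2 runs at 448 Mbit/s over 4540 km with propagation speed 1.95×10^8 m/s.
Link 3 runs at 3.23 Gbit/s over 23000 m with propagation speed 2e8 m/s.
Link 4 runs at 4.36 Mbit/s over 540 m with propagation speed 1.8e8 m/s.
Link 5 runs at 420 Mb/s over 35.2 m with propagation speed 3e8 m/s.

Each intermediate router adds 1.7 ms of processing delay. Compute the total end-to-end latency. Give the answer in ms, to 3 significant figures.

48.4 ms

L = 940 bits.
Transmission delays (L/R per hop): 0.000580247, 0.00209821, 0.000291022, 0.215596, 0.0022381 ms; sum = 0.220804 ms.
Propagation delays (d/s per hop): 17.9487, 23.2821, 0.115, 0.003, 0.000117333 ms; sum = 41.3489 ms.
Processing at 4 router(s): 4 × 1.7 ms = 6.8 ms.
End-to-end = 48.4 ms.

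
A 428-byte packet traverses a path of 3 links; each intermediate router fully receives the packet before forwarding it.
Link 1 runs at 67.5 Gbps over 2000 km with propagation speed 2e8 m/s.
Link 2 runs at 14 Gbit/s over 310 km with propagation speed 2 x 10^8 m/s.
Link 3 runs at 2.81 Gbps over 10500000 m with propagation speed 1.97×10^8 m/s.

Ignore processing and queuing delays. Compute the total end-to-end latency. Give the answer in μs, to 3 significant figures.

64900 μs

L = 428 × 8 = 3424 bits.
Transmission delays (L/R per hop): 0.0507259, 0.244571, 1.21851 μs; sum = 1.5138 μs.
Propagation delays (d/s per hop): 10000, 1550, 53299.5 μs; sum = 64849.5 μs.
End-to-end = 64900 μs.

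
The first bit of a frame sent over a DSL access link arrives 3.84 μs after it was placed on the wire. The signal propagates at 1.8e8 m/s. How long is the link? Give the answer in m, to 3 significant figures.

d = s × t_prop = 180000000 × 3.84e-06 = 691 m.

691 m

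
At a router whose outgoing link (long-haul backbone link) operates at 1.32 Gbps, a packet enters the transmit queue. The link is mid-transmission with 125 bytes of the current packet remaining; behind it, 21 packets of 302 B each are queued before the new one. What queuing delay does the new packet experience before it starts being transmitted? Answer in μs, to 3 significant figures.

Each queued packet: L/R = 2416/1320000000 = 1.8303 μs.
21 queued → 38.4364 μs.
Plus remaining 1000 bits of current packet: 0.757576 μs.
Queuing delay = 39.2 μs.

39.2 μs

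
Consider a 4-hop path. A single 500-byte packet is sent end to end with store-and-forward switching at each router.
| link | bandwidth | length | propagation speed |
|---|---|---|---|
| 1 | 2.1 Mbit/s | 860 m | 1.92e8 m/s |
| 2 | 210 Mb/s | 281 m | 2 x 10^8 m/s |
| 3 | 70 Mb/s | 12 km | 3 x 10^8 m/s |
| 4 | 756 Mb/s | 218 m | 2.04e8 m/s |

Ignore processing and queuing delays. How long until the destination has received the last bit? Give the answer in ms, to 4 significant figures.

2.033 ms

L = 500 × 8 = 4000 bits.
Transmission delays (L/R per hop): 1.90476, 0.0190476, 0.0571429, 0.00529101 ms; sum = 1.98624 ms.
Propagation delays (d/s per hop): 0.00447917, 0.001405, 0.04, 0.00106863 ms; sum = 0.0469528 ms.
End-to-end = 2.033 ms.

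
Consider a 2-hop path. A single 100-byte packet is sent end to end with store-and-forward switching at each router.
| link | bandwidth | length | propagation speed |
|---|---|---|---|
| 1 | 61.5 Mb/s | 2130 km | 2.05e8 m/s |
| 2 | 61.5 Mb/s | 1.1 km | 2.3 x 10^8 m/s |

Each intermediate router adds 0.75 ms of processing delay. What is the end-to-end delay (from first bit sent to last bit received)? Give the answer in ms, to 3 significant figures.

L = 100 × 8 = 800 bits.
Transmission delay per hop = L/R = 800/61500000 = 0.0130081 ms; 2 hops → 0.0260163 ms.
Propagation delays (d/s per hop): 10.3902, 0.00478261 ms; sum = 10.395 ms.
Processing at 1 router(s): 1 × 0.75 ms = 0.75 ms.
End-to-end = 11.2 ms.

11.2 ms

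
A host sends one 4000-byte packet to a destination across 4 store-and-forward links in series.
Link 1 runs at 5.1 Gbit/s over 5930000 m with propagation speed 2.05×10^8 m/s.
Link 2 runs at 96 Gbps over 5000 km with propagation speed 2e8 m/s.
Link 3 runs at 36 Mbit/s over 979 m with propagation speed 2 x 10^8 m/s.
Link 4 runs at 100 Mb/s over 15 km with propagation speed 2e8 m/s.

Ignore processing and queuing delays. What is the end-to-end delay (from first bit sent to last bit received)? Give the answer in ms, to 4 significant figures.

55.22 ms

L = 4000 × 8 = 32000 bits.
Transmission delays (L/R per hop): 0.00627451, 0.000333333, 0.888889, 0.32 ms; sum = 1.2155 ms.
Propagation delays (d/s per hop): 28.9268, 25, 0.004895, 0.075 ms; sum = 54.0067 ms.
End-to-end = 55.22 ms.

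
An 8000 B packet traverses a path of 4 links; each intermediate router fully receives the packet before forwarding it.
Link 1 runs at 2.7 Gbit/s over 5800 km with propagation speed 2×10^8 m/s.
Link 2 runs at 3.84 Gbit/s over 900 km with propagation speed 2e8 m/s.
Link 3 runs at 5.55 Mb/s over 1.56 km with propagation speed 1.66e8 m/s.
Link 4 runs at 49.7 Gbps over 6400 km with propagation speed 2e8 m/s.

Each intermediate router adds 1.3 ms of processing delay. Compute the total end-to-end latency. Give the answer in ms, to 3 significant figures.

L = 8000 × 8 = 64000 bits.
Transmission delays (L/R per hop): 0.0237037, 0.0166667, 11.5315, 0.00128773 ms; sum = 11.5732 ms.
Propagation delays (d/s per hop): 29, 4.5, 0.00939759, 32 ms; sum = 65.5094 ms.
Processing at 3 router(s): 3 × 1.3 ms = 3.9 ms.
End-to-end = 81.0 ms.

81.0 ms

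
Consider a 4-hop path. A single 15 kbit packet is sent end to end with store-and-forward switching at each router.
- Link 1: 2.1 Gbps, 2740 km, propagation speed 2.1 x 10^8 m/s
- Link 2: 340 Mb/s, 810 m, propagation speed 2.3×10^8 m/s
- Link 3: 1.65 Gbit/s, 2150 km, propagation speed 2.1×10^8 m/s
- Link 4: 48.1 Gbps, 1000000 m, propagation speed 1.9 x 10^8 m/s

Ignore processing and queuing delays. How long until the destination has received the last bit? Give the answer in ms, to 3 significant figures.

28.6 ms

L = 15000 bits.
Transmission delays (L/R per hop): 0.00714286, 0.0441176, 0.00909091, 0.00031185 ms; sum = 0.0606633 ms.
Propagation delays (d/s per hop): 13.0476, 0.00352174, 10.2381, 5.26316 ms; sum = 28.5524 ms.
End-to-end = 28.6 ms.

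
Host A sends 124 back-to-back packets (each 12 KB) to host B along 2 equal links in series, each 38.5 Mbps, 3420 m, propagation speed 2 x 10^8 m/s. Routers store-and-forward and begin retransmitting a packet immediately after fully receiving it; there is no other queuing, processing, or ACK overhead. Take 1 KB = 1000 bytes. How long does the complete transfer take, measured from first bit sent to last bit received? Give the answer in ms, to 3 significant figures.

312 ms

Per-hop transmission t_tx = L/R = 96000/38500000 = 2.49351 ms.
Per-hop propagation t_prop = 3420/200000000 = 0.0171 ms.
Pipeline fill: first packet needs 2·t_tx to clear all hops; remaining 123 packets each add one t_tx.
Total = (2+124-1)·t_tx + 2·t_prop = 125·2.49351 + 2·0.0171 = 312 ms.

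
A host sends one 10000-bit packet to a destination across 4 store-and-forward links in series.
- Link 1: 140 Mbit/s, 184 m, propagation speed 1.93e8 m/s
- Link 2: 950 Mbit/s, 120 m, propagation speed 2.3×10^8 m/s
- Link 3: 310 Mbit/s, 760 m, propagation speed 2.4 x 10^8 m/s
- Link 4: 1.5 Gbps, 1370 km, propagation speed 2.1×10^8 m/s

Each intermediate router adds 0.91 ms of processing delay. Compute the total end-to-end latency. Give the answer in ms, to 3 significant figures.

Transmission delays (L/R per hop): 0.0714286, 0.0105263, 0.0322581, 0.00666667 ms; sum = 0.12088 ms.
Propagation delays (d/s per hop): 0.000953368, 0.000521739, 0.00316667, 6.52381 ms; sum = 6.52845 ms.
Processing at 3 router(s): 3 × 0.91 ms = 2.73 ms.
End-to-end = 9.38 ms.

9.38 ms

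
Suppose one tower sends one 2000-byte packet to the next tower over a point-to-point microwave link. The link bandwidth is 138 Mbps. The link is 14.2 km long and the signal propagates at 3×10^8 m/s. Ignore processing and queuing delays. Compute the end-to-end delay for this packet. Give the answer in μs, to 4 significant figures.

163.3 μs

L = 2000 × 8 = 16000 bits.
Transmission delay = L/R = 16000 / 138000000 = 115.942 μs.
Propagation delay = d/s = 14200 m / 300000000 m/s = 47.3333 μs.
Total = 163.3 μs.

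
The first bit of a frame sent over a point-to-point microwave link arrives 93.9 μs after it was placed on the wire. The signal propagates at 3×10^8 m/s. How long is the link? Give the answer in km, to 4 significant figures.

28.17 km

d = s × t_prop = 300000000 × 9.39e-05 = 28.17 km.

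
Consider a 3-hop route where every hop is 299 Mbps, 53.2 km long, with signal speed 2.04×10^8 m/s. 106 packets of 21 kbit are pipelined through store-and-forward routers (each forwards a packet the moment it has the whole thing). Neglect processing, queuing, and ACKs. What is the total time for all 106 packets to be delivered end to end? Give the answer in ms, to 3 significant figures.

Per-hop transmission t_tx = L/R = 21000/299000000 = 0.0702341 ms.
Per-hop propagation t_prop = 53200/204000000 = 0.260784 ms.
Pipeline fill: first packet needs 3·t_tx to clear all hops; remaining 105 packets each add one t_tx.
Total = (3+106-1)·t_tx + 3·t_prop = 108·0.0702341 + 3·0.260784 = 8.37 ms.

8.37 ms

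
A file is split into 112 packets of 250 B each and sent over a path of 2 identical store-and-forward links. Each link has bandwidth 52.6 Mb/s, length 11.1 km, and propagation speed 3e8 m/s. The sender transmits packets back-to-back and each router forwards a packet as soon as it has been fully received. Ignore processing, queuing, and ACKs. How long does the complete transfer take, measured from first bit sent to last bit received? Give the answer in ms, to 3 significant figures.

4.37 ms

Per-hop transmission t_tx = L/R = 2000/52600000 = 0.0380228 ms.
Per-hop propagation t_prop = 11100/300000000 = 0.037 ms.
Pipeline fill: first packet needs 2·t_tx to clear all hops; remaining 111 packets each add one t_tx.
Total = (2+112-1)·t_tx + 2·t_prop = 113·0.0380228 + 2·0.037 = 4.37 ms.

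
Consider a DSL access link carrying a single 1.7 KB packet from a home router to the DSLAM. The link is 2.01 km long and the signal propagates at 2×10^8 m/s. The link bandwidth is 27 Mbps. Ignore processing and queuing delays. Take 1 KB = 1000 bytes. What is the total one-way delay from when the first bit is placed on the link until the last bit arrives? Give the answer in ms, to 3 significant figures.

0.514 ms

L = 13600 bits.
Transmission delay = L/R = 13600 / 27000000 = 0.503704 ms.
Propagation delay = d/s = 2010 m / 200000000 m/s = 0.01005 ms.
Total = 0.514 ms.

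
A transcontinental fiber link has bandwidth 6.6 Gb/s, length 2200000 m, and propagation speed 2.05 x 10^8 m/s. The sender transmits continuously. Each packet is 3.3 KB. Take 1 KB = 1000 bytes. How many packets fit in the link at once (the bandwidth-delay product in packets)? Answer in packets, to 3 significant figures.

2680 packets

Propagation delay = 2200000 / 2.05e+08 = 0.0107317 s.
BDP = R × t_prop = 6600000000 × 0.0107317 = 70829300 bits.
In packets of 26400 bits: 2680 packets.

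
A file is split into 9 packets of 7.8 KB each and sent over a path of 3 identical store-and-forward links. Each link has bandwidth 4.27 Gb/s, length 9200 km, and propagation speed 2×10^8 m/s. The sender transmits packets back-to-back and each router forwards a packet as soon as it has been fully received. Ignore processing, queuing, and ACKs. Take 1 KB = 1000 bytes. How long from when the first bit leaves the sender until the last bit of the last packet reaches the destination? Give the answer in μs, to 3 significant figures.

138000 μs

Per-hop transmission t_tx = L/R = 62400/4.27e+09 = 14.6136 μs.
Per-hop propagation t_prop = 9200000/200000000 = 46000 μs.
Pipeline fill: first packet needs 3·t_tx to clear all hops; remaining 8 packets each add one t_tx.
Total = (3+9-1)·t_tx + 3·t_prop = 11·14.6136 + 3·46000 = 138000 μs.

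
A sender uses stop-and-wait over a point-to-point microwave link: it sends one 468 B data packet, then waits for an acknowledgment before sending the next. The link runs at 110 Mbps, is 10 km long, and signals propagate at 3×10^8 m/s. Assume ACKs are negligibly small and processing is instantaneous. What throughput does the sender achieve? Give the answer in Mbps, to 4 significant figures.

t_tx = L/R = 3744/110000000 = 3.40364e-05 s.
t_prop = 10000/300000000 = 3.33333e-05 s; RTT = 6.66667e-05 s.
Cycle = t_tx + RTT = 0.000100703 s.
Throughput = L / cycle = 3744 / 0.000100703 = 37.18 Mbps.

37.18 Mbps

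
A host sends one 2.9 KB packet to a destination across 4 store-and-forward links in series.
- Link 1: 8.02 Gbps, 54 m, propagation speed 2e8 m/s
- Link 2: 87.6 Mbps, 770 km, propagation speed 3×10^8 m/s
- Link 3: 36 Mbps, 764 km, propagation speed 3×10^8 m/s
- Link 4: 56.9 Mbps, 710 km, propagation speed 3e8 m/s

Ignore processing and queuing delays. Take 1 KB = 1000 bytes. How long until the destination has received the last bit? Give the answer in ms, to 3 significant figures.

8.80 ms

L = 23200 bits.
Transmission delays (L/R per hop): 0.00289277, 0.26484, 0.644444, 0.407733 ms; sum = 1.31991 ms.
Propagation delays (d/s per hop): 0.00027, 2.56667, 2.54667, 2.36667 ms; sum = 7.48027 ms.
End-to-end = 8.80 ms.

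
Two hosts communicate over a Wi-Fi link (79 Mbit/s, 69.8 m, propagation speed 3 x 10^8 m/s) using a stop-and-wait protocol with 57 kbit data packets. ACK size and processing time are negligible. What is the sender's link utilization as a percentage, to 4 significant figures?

t_tx = L/R = 57000/79000000 = 0.000721519 s.
t_prop = 69.8/300000000 = 2.32667e-07 s; RTT = 4.65333e-07 s.
Cycle = t_tx + RTT = 0.000721984 s.
Utilization = t_tx / cycle = 0.000721519/0.000721984 = 99.94 %.

99.94 %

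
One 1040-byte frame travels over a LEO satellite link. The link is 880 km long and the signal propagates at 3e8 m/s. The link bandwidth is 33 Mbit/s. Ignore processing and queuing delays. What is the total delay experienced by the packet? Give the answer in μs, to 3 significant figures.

3190 μs

L = 1040 × 8 = 8320 bits.
Transmission delay = L/R = 8320 / 33000000 = 252.121 μs.
Propagation delay = d/s = 880000 m / 300000000 m/s = 2933.33 μs.
Total = 3190 μs.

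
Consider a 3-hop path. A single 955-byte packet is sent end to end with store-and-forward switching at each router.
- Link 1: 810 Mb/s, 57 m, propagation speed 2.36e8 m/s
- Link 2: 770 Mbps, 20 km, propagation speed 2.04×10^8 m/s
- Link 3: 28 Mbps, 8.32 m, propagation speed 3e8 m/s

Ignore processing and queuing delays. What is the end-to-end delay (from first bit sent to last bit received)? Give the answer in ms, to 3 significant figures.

0.391 ms

L = 955 × 8 = 7640 bits.
Transmission delays (L/R per hop): 0.0094321, 0.00992208, 0.272857 ms; sum = 0.292211 ms.
Propagation delays (d/s per hop): 0.000241525, 0.0980392, 2.77333e-05 ms; sum = 0.0983085 ms.
End-to-end = 0.391 ms.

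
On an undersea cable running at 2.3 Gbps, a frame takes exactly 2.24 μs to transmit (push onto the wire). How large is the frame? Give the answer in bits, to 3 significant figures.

L = R × t_tx = 2300000000 b/s × 2.24e-06 s = 5152 bits.

5150 bits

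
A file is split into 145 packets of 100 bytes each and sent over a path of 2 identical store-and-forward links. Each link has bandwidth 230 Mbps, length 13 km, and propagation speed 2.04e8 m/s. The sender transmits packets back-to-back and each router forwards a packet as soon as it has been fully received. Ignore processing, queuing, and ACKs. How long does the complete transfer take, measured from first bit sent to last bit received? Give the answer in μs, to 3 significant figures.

635 μs

Per-hop transmission t_tx = L/R = 800/230000000 = 3.47826 μs.
Per-hop propagation t_prop = 13000/204000000 = 63.7255 μs.
Pipeline fill: first packet needs 2·t_tx to clear all hops; remaining 144 packets each add one t_tx.
Total = (2+145-1)·t_tx + 2·t_prop = 146·3.47826 + 2·63.7255 = 635 μs.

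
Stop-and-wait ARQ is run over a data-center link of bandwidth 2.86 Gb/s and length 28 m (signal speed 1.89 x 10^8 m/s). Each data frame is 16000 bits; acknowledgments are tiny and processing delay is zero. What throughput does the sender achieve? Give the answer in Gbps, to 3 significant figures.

t_tx = L/R = 16000/2860000000 = 5.59441e-06 s.
t_prop = 28/189000000 = 1.48148e-07 s; RTT = 2.96296e-07 s.
Cycle = t_tx + RTT = 5.8907e-06 s.
Throughput = L / cycle = 16000 / 5.8907e-06 = 2.72 Gbps.

2.72 Gbps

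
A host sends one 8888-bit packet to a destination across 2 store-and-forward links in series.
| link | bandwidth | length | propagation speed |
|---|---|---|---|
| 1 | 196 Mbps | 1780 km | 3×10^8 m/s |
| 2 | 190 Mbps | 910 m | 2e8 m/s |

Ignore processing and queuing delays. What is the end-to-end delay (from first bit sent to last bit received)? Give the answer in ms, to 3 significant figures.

Transmission delays (L/R per hop): 0.0453469, 0.0467789 ms; sum = 0.0921259 ms.
Propagation delays (d/s per hop): 5.93333, 0.00455 ms; sum = 5.93788 ms.
End-to-end = 6.03 ms.

6.03 ms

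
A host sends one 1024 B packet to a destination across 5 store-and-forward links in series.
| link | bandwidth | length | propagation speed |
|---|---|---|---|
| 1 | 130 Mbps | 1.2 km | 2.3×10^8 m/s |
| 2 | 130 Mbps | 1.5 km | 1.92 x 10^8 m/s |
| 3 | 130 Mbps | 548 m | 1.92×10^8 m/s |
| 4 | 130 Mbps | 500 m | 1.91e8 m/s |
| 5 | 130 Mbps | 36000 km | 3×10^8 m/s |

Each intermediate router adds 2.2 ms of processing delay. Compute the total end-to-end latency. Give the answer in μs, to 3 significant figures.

129000 μs

L = 1024 × 8 = 8192 bits.
Transmission delay per hop = L/R = 8192/130000000 = 63.0154 μs; 5 hops → 315.077 μs.
Propagation delays (d/s per hop): 5.21739, 7.8125, 2.85417, 2.6178, 120000 μs; sum = 120019 μs.
Processing at 4 router(s): 4 × 2.2 ms = 8800 μs.
End-to-end = 129000 μs.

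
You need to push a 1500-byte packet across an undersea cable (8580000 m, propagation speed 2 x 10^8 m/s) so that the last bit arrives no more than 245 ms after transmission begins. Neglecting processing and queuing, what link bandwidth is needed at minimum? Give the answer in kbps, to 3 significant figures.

59.4 kbps

L = 12000 bits.
Propagation delay = 8580000 / 200000000 = 42.9 ms.
Transmission budget = 245 − 42.9 = 202.1 ms.
R ≥ L / t_tx = 12000 bits / 0.2021 s = 59.4 kbps.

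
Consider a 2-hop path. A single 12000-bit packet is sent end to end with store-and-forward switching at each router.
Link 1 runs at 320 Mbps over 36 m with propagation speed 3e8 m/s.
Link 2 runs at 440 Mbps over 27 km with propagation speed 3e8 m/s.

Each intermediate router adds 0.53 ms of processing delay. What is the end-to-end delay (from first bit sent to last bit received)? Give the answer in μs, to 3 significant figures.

Transmission delays (L/R per hop): 37.5, 27.2727 μs; sum = 64.7727 μs.
Propagation delays (d/s per hop): 0.12, 90 μs; sum = 90.12 μs.
Processing at 1 router(s): 1 × 0.53 ms = 530 μs.
End-to-end = 685 μs.

685 μs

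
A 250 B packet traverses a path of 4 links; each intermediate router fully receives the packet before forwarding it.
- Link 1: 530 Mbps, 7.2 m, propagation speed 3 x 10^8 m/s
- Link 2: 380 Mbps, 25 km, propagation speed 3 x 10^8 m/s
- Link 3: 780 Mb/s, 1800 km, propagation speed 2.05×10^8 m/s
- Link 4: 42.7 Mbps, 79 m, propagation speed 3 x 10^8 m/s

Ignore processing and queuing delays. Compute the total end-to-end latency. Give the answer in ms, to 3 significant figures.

8.92 ms

L = 250 × 8 = 2000 bits.
Transmission delays (L/R per hop): 0.00377358, 0.00526316, 0.0025641, 0.0468384 ms; sum = 0.0584393 ms.
Propagation delays (d/s per hop): 2.4e-05, 0.0833333, 8.78049, 0.000263333 ms; sum = 8.86411 ms.
End-to-end = 8.92 ms.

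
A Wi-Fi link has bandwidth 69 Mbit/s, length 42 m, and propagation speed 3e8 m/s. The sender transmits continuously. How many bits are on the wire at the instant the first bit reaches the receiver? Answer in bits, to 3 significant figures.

Propagation delay = 42 / 300000000 = 1.4e-07 s.
BDP = R × t_prop = 69000000 × 1.4e-07 = 9.66 bits.

9.66 bits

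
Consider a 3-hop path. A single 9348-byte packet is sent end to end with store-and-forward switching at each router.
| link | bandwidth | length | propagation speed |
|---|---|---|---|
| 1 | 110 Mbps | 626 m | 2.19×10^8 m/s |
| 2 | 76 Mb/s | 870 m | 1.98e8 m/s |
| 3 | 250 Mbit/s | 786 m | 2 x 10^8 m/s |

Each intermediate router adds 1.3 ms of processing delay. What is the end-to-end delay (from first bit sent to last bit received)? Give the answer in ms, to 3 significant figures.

4.57 ms

L = 9348 × 8 = 74784 bits.
Transmission delays (L/R per hop): 0.679855, 0.984, 0.299136 ms; sum = 1.96299 ms.
Propagation delays (d/s per hop): 0.00285845, 0.00439394, 0.00393 ms; sum = 0.0111824 ms.
Processing at 2 router(s): 2 × 1.3 ms = 2.6 ms.
End-to-end = 4.57 ms.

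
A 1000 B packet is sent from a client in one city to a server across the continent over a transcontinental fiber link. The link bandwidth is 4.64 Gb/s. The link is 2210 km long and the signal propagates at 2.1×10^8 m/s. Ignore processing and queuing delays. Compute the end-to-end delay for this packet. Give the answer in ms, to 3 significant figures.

10.5 ms

L = 1000 × 8 = 8000 bits.
Transmission delay = L/R = 8000 / 4640000000 = 0.00172414 ms.
Propagation delay = d/s = 2210000 m / 210000000 m/s = 10.5238 ms.
Total = 10.5 ms.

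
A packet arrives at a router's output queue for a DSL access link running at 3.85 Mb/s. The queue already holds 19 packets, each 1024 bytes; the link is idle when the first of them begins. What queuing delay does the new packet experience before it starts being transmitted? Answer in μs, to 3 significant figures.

40400 μs

Each queued packet: L/R = 8192/3850000 = 2127.79 μs.
19 queued → 40428.1 μs.
Queuing delay = 40400 μs.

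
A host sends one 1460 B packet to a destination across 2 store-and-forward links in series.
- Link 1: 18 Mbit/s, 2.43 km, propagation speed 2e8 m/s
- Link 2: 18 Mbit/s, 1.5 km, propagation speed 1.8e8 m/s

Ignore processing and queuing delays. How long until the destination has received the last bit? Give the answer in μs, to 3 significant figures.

L = 1460 × 8 = 11680 bits.
Transmission delay per hop = L/R = 11680/18000000 = 648.889 μs; 2 hops → 1297.78 μs.
Propagation delays (d/s per hop): 12.15, 8.33333 μs; sum = 20.4833 μs.
End-to-end = 1320 μs.

1320 μs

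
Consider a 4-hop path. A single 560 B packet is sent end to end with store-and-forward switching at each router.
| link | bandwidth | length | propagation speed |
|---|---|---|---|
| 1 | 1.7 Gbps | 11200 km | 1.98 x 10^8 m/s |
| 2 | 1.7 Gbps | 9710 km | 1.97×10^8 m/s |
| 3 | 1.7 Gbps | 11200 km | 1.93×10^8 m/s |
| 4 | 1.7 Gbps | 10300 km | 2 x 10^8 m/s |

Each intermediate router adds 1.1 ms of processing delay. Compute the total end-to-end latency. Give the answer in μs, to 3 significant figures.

219000 μs

L = 560 × 8 = 4480 bits.
Transmission delay per hop = L/R = 4480/1700000000 = 2.63529 μs; 4 hops → 10.5412 μs.
Propagation delays (d/s per hop): 56565.7, 49289.3, 58031.1, 51500 μs; sum = 215386 μs.
Processing at 3 router(s): 3 × 1.1 ms = 3300 μs.
End-to-end = 219000 μs.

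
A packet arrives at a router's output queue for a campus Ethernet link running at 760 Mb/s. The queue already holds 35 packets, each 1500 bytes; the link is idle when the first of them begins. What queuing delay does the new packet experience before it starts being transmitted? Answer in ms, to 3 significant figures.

Each queued packet: L/R = 12000/760000000 = 0.0157895 ms.
35 queued → 0.552632 ms.
Queuing delay = 0.553 ms.

0.553 ms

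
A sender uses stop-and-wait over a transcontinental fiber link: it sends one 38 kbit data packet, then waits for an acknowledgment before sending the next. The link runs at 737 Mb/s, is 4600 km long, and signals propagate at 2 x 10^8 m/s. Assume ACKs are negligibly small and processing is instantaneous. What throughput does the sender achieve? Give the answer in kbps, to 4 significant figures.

t_tx = L/R = 38000/737000000 = 5.15604e-05 s.
t_prop = 4600000/200000000 = 0.023 s; RTT = 0.046 s.
Cycle = t_tx + RTT = 0.0460516 s.
Throughput = L / cycle = 38000 / 0.0460516 = 825.2 kbps.

825.2 kbps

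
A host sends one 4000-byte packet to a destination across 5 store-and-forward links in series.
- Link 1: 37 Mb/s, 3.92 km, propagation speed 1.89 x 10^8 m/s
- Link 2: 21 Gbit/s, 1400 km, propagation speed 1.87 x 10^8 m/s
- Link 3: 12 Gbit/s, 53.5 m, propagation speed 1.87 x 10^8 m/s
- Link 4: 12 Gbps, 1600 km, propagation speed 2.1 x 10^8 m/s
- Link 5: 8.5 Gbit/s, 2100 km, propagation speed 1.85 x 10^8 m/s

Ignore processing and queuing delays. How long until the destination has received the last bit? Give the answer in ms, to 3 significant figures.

L = 4000 × 8 = 32000 bits.
Transmission delays (L/R per hop): 0.864865, 0.00152381, 0.00266667, 0.00266667, 0.00376471 ms; sum = 0.875487 ms.
Propagation delays (d/s per hop): 0.0207407, 7.48663, 0.000286096, 7.61905, 11.3514 ms; sum = 26.4781 ms.
End-to-end = 27.4 ms.

27.4 ms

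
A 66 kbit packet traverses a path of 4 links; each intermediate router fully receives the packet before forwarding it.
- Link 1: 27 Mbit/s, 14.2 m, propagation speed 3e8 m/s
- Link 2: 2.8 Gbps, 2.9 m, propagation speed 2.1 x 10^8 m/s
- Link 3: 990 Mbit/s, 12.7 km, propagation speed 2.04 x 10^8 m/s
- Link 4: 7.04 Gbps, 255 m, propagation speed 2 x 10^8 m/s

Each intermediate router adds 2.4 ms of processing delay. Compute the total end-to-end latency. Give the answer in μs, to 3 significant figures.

9810 μs

L = 66000 bits.
Transmission delays (L/R per hop): 2444.44, 23.5714, 66.6667, 9.375 μs; sum = 2544.06 μs.
Propagation delays (d/s per hop): 0.0473333, 0.0138095, 62.2549, 1.275 μs; sum = 63.591 μs.
Processing at 3 router(s): 3 × 2.4 ms = 7200 μs.
End-to-end = 9810 μs.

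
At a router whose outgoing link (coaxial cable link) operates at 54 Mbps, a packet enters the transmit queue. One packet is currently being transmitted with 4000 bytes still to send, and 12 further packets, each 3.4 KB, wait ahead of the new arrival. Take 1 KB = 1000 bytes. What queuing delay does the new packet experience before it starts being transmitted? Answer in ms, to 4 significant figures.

6.637 ms

Each queued packet: L/R = 27200/54000000 = 0.503704 ms.
12 queued → 6.04444 ms.
Plus remaining 32000 bits of current packet: 0.592593 ms.
Queuing delay = 6.637 ms.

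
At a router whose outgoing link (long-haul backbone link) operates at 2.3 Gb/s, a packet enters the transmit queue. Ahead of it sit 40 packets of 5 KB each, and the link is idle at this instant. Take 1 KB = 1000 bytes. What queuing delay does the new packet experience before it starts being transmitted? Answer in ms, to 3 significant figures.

Each queued packet: L/R = 40000/2300000000 = 0.0173913 ms.
40 queued → 0.695652 ms.
Queuing delay = 0.696 ms.

0.696 ms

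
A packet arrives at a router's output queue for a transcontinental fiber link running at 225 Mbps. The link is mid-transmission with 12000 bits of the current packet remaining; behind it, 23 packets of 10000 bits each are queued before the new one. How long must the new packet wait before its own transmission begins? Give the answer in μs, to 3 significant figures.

1080 μs

Each queued packet: L/R = 10000/225000000 = 44.4444 μs.
23 queued → 1022.22 μs.
Plus remaining 12000 bits of current packet: 53.3333 μs.
Queuing delay = 1080 μs.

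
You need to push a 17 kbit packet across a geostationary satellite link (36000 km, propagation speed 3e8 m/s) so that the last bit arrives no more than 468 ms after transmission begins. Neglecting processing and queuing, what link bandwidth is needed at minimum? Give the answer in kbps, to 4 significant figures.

48.85 kbps

Propagation delay = 36000000 / 300000000 = 120 ms.
Transmission budget = 468 − 120 = 348 ms.
R ≥ L / t_tx = 17000 bits / 0.348 s = 48.85 kbps.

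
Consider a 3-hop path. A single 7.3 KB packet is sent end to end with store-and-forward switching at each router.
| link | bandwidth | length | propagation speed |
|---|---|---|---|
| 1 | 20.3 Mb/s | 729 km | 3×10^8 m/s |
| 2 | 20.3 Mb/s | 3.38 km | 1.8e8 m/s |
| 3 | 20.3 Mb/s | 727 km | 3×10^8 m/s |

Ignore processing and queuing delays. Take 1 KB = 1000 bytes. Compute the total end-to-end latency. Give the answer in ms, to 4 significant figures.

13.50 ms

L = 58400 bits.
Transmission delay per hop = L/R = 58400/20300000 = 2.87685 ms; 3 hops → 8.63054 ms.
Propagation delays (d/s per hop): 2.43, 0.0187778, 2.42333 ms; sum = 4.87211 ms.
End-to-end = 13.50 ms.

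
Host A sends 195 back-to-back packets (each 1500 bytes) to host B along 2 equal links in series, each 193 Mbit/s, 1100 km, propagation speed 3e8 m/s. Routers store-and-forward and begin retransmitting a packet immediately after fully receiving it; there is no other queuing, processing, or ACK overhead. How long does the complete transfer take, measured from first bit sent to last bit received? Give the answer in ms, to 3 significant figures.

Per-hop transmission t_tx = L/R = 12000/193000000 = 0.0621762 ms.
Per-hop propagation t_prop = 1100000/300000000 = 3.66667 ms.
Pipeline fill: first packet needs 2·t_tx to clear all hops; remaining 194 packets each add one t_tx.
Total = (2+195-1)·t_tx + 2·t_prop = 196·0.0621762 + 2·3.66667 = 19.5 ms.

19.5 ms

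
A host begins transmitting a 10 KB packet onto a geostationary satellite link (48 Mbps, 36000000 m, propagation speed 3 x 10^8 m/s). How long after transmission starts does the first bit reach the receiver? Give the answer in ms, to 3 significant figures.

First bit experiences only propagation delay: d/s = 36000000/300000000 = 120 ms.

120 ms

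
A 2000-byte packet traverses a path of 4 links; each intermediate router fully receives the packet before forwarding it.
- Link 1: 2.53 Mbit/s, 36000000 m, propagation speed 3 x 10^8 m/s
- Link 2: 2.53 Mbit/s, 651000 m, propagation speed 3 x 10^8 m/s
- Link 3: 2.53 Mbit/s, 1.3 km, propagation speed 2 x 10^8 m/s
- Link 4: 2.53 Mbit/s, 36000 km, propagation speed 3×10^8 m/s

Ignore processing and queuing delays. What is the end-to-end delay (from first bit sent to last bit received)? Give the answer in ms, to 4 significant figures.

L = 2000 × 8 = 16000 bits.
Transmission delay per hop = L/R = 16000/2530000 = 6.32411 ms; 4 hops → 25.2964 ms.
Propagation delays (d/s per hop): 120, 2.17, 0.0065, 120 ms; sum = 242.177 ms.
End-to-end = 267.5 ms.

267.5 ms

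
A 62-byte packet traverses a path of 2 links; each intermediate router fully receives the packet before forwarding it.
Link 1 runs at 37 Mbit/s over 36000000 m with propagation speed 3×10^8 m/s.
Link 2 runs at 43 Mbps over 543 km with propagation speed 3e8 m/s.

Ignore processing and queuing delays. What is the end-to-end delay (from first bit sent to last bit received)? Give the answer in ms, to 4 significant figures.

121.8 ms

L = 62 × 8 = 496 bits.
Transmission delays (L/R per hop): 0.0134054, 0.0115349 ms; sum = 0.0249403 ms.
Propagation delays (d/s per hop): 120, 1.81 ms; sum = 121.81 ms.
End-to-end = 121.8 ms.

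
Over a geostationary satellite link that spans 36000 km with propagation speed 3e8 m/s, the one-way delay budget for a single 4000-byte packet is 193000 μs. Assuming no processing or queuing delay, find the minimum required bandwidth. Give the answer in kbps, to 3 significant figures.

L = 32000 bits.
Propagation delay = 36000000 / 300000000 = 120000 μs.
Transmission budget = 193000 − 120000 = 73000 μs.
R ≥ L / t_tx = 32000 bits / 0.073 s = 438 kbps.

438 kbps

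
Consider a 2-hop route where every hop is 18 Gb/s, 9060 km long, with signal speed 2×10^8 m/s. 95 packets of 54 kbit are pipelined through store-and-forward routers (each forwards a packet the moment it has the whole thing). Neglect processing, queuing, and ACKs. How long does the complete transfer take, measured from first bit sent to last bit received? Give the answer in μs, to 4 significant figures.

Per-hop transmission t_tx = L/R = 54000/18000000000 = 3 μs.
Per-hop propagation t_prop = 9060000/200000000 = 45300 μs.
Pipeline fill: first packet needs 2·t_tx to clear all hops; remaining 94 packets each add one t_tx.
Total = (2+95-1)·t_tx + 2·t_prop = 96·3 + 2·45300 = 90890 μs.

90890 μs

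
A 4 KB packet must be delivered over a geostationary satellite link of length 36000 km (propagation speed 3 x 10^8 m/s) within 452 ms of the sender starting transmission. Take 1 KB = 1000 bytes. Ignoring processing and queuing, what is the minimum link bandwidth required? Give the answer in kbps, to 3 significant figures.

96.4 kbps

L = 32000 bits.
Propagation delay = 36000000 / 300000000 = 120 ms.
Transmission budget = 452 − 120 = 332 ms.
R ≥ L / t_tx = 32000 bits / 0.332 s = 96.4 kbps.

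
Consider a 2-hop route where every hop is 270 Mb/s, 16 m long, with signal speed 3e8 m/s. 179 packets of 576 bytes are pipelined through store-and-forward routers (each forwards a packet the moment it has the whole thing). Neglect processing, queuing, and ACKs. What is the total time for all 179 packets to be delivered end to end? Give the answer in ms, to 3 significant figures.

3.07 ms

Per-hop transmission t_tx = L/R = 4608/270000000 = 0.0170667 ms.
Per-hop propagation t_prop = 16/300000000 = 5.33333e-05 ms.
Pipeline fill: first packet needs 2·t_tx to clear all hops; remaining 178 packets each add one t_tx.
Total = (2+179-1)·t_tx + 2·t_prop = 180·0.0170667 + 2·5.33333e-05 = 3.07 ms.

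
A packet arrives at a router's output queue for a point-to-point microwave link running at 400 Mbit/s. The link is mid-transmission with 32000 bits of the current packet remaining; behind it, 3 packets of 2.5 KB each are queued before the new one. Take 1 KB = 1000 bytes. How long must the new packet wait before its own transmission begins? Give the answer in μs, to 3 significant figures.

230 μs

Each queued packet: L/R = 20000/400000000 = 50 μs.
3 queued → 150 μs.
Plus remaining 32000 bits of current packet: 80 μs.
Queuing delay = 230 μs.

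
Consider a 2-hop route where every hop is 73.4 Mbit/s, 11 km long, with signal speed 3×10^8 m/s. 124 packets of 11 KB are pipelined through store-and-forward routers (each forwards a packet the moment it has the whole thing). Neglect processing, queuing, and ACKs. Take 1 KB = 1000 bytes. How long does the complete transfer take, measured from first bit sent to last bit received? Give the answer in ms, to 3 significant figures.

Per-hop transmission t_tx = L/R = 88000/73400000 = 1.19891 ms.
Per-hop propagation t_prop = 11000/300000000 = 0.0366667 ms.
Pipeline fill: first packet needs 2·t_tx to clear all hops; remaining 123 packets each add one t_tx.
Total = (2+124-1)·t_tx + 2·t_prop = 125·1.19891 + 2·0.0366667 = 150 ms.

150 ms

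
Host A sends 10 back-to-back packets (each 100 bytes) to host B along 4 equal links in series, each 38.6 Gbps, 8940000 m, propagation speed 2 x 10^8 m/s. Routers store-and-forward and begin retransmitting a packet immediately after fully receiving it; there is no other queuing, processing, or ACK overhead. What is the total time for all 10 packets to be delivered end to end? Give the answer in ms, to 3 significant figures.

179 ms

Per-hop transmission t_tx = L/R = 800/38600000000 = 2.07254e-05 ms.
Per-hop propagation t_prop = 8940000/200000000 = 44.7 ms.
Pipeline fill: first packet needs 4·t_tx to clear all hops; remaining 9 packets each add one t_tx.
Total = (4+10-1)·t_tx + 4·t_prop = 13·2.07254e-05 + 4·44.7 = 179 ms.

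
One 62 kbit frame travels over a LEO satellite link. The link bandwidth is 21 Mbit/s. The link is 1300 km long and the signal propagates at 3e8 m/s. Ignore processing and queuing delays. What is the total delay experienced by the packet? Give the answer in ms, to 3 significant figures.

7.29 ms

L = 62000 bits.
Transmission delay = L/R = 62000 / 21000000 = 2.95238 ms.
Propagation delay = d/s = 1300000 m / 300000000 m/s = 4.33333 ms.
Total = 7.29 ms.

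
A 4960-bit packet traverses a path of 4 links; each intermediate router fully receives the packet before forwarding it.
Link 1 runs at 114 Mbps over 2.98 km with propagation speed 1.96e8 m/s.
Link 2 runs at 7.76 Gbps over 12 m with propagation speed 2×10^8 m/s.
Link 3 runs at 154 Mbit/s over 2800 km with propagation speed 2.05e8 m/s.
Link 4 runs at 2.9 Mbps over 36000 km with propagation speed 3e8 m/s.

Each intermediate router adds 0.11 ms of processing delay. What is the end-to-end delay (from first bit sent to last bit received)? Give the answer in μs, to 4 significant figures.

Transmission delays (L/R per hop): 43.5088, 0.639175, 32.2078, 1710.34 μs; sum = 1786.7 μs.
Propagation delays (d/s per hop): 15.2041, 0.06, 13658.5, 120000 μs; sum = 133674 μs.
Processing at 3 router(s): 3 × 0.11 ms = 330 μs.
End-to-end = 135800 μs.

135800 μs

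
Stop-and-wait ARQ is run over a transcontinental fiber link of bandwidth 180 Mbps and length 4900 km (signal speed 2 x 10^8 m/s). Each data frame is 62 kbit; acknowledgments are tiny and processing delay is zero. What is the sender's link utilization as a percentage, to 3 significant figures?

0.698 %

t_tx = L/R = 62000/180000000 = 0.000344444 s.
t_prop = 4900000/200000000 = 0.0245 s; RTT = 0.049 s.
Cycle = t_tx + RTT = 0.0493444 s.
Utilization = t_tx / cycle = 0.000344444/0.0493444 = 0.698 %.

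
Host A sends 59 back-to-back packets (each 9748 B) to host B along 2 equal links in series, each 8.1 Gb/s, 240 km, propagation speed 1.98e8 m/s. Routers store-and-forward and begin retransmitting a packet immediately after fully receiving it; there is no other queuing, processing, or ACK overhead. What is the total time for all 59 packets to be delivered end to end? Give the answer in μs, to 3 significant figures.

Per-hop transmission t_tx = L/R = 77984/8100000000 = 9.62765 μs.
Per-hop propagation t_prop = 240000/198000000 = 1212.12 μs.
Pipeline fill: first packet needs 2·t_tx to clear all hops; remaining 58 packets each add one t_tx.
Total = (2+59-1)·t_tx + 2·t_prop = 60·9.62765 + 2·1212.12 = 3000 μs.

3000 μs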